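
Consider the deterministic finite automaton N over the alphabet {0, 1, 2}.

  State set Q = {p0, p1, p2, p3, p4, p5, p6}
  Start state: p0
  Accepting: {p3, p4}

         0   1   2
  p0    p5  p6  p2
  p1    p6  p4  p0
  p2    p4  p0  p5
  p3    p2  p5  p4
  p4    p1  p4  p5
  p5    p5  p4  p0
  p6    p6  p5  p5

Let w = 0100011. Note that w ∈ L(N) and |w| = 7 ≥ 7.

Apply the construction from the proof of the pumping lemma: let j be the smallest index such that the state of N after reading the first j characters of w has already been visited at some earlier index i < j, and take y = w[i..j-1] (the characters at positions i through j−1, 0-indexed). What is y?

State sequence: p0 -0-> p5 -1-> p4 -0-> p1 -0-> p6 -0-> p6 -1-> p5 -1-> p4
First repeat at step 5: p6 was already visited.

So i = 4, j = 5, giving x = w[0:4] = 0100, y = w[4:5] = 0, z = w[5:7] = 11.
Check: |xy| = 5 ≤ 7 and |y| = 1 ≥ 1. Reading y takes N from p6 back to p6, so every xyⁱz is accepted.
With |Q| = 7, pigeonhole forces a state repeat no later than step 7; the substring read between the first and second visits to that state can be pumped.

0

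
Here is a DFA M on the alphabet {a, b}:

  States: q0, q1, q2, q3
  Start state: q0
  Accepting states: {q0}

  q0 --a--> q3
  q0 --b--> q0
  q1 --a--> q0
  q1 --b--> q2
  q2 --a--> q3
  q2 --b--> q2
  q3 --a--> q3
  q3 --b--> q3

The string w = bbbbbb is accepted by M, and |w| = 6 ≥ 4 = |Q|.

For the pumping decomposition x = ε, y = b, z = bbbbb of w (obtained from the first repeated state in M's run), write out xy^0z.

bbbbb

xy⁰z = xz = ε·bbbbb = bbbbb.
Reading y = b takes M from q0 back to q0, so after x the machine is still in q0, and z then leads to the accepting state q0. Hence bbbbb ∈ L(M).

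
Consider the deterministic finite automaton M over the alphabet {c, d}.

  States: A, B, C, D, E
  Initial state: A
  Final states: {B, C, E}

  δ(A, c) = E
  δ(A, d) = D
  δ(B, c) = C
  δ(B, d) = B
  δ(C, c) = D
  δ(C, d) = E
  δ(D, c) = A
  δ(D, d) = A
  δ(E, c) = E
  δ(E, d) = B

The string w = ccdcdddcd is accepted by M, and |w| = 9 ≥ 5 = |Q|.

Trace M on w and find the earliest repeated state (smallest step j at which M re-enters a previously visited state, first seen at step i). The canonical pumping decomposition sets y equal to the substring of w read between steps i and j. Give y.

c

Run of M on w = c c d c d d d c d:
  step 0: A  (start)
  step 1: E  (read c: A→E)
  step 2: E  (read c: E→E)   ← first repeat (E seen earlier)
  step 3: B  (read d: E→B)
  step 4: C  (read c: B→C)
  step 5: E  (read d: C→E)
  step 6: B  (read d: E→B)
  step 7: B  (read d: B→B)
  step 8: C  (read c: B→C)
  step 9: E  (read d: C→E)

So i = 1, j = 2, giving x = w[0:1] = c, y = w[1:2] = c, z = w[2:9] = dcdddcd.
Check: |xy| = 2 ≤ 5 and |y| = 1 ≥ 1. Reading y takes M from E back to E, so every xyⁱz is accepted.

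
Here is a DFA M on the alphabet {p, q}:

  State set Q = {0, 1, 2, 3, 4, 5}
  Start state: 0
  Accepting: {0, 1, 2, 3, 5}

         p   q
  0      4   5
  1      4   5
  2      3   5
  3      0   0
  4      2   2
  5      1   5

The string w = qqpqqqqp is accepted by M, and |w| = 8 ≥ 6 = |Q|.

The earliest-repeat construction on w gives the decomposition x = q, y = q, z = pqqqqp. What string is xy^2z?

xy^2z = q·q·q·pqqqqp = qqqpqqqqp.
Reading y = q takes M from 5 back to 5, so after x·y·y the machine is still in 5, and z then leads to the accepting state 1. Hence qqqpqqqqp ∈ L(M).

qqqpqqqqp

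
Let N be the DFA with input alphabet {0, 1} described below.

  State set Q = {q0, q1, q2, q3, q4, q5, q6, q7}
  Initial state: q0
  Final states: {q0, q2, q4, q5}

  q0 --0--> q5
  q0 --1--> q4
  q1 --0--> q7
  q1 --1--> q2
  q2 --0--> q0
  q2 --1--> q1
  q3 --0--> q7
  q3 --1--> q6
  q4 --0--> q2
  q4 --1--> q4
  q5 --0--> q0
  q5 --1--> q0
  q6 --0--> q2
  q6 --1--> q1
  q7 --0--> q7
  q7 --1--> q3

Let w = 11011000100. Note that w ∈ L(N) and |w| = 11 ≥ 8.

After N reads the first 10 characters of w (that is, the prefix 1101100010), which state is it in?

Run of N on the first 10 characters of w = 1 1 0 1 1 0 0 0 1 0:
  step 0: q0  (start)
  step 1: q4  (read 1: q0→q4)
  step 2: q4  (read 1: q4→q4)
  step 3: q2  (read 0: q4→q2)
  step 4: q1  (read 1: q2→q1)
  step 5: q2  (read 1: q1→q2)
  step 6: q0  (read 0: q2→q0)
  step 7: q5  (read 0: q0→q5)
  step 8: q0  (read 0: q5→q0)
  step 9: q4  (read 1: q0→q4)
  step 10: q2  (read 0: q4→q2)

After reading 10 characters, N is in state q2.

q2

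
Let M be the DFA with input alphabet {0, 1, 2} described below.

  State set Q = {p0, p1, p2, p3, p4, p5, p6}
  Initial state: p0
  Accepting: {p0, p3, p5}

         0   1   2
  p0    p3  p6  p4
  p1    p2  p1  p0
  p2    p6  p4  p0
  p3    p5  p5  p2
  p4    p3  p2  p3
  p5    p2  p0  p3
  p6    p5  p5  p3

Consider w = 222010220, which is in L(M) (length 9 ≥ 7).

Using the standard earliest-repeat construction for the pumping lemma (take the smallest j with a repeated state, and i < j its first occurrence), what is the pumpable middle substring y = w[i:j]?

010

State sequence: p0 -2-> p4 -2-> p3 -2-> p2 -0-> p6 -1-> p5 -0-> p2 -2-> p0 -2-> p4 -0-> p3
First repeat at step 6: p2 was already visited.

So i = 3, j = 6, giving x = w[0:3] = 222, y = w[3:6] = 010, z = w[6:9] = 220.
Check: |xy| = 6 ≤ 7 and |y| = 3 ≥ 1. Reading y takes M from p2 back to p2, so every xyⁱz is accepted.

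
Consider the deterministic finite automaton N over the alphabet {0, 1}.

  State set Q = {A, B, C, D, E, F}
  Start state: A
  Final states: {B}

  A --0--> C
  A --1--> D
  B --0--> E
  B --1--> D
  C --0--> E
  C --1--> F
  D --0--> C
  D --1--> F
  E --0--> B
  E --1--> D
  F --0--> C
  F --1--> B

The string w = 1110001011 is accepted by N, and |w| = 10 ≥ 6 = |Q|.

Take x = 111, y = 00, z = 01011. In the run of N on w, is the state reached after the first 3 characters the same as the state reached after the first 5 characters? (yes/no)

yes

State sequence: A -1-> D -1-> F -1-> B -0-> E -0-> B

After x (step 3): B. After xy (step 5): B.
They match, so y = 00 drives N around a cycle from B back to itself; pumping y any number of times keeps N in B before reading z, and xyⁱz ∈ L(N) for every i ≥ 0.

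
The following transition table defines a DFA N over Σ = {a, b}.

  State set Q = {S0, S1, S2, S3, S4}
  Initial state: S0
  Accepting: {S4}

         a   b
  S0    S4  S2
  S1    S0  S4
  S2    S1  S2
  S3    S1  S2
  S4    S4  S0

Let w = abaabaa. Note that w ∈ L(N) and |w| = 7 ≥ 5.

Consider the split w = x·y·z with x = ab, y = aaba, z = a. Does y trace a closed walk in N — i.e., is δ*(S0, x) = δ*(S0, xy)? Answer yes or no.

no

State sequence: S0 -a-> S4 -b-> S0 -a-> S4 -a-> S4 -b-> S0 -a-> S4

After x (step 2): S0. After xy (step 6): S4.
They differ (S0 ≠ S4), so y is not a cycle from the state after x; this split is not the one the pumping-lemma construction produces, and pumping y need not keep the string in L(N).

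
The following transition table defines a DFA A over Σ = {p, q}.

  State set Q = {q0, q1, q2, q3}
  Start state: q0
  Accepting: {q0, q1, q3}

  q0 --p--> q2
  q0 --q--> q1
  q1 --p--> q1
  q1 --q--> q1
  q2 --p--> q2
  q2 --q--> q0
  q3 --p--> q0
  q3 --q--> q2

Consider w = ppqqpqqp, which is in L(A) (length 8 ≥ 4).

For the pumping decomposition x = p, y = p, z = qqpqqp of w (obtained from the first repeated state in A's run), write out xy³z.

xy^3z = p·p·p·p·qqpqqp = ppppqqpqqp.
Reading y = p takes A from q2 back to q2, so after x·y·y·y the machine is still in q2, and z then leads to the accepting state q1. Hence ppppqqpqqp ∈ L(A).

ppppqqpqqp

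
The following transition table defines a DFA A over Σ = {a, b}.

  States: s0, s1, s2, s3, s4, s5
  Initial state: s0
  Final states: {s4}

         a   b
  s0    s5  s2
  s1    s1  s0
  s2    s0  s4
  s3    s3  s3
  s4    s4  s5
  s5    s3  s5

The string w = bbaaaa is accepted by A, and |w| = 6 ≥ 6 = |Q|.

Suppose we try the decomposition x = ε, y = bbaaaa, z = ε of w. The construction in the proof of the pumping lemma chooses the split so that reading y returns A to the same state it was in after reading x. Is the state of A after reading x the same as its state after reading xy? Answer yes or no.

no

Run of A on the first 6 characters of w = b b a a a a:
  step 0: s0  (start)
  step 1: s2  (read b: s0→s2)
  step 2: s4  (read b: s2→s4)
  step 3: s4  (read a: s4→s4)
  step 4: s4  (read a: s4→s4)
  step 5: s4  (read a: s4→s4)
  step 6: s4  (read a: s4→s4)

After x (step 0): s0. After xy (step 6): s4.
They differ (s0 ≠ s4), so y is not a cycle from the state after x; this split is not the one the pumping-lemma construction produces, and pumping y need not keep the string in L(A).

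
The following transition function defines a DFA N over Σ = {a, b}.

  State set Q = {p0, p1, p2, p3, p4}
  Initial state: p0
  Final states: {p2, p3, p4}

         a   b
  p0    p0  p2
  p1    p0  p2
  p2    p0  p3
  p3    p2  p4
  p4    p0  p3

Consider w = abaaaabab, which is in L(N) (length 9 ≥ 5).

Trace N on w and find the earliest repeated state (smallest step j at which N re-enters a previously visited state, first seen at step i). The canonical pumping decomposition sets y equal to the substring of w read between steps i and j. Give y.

Run of N on w = a b a a a a b a b:
  step 0: p0  (start)
  step 1: p0  (read a: p0→p0)   ← first repeat (p0 seen earlier)
  step 2: p2  (read b: p0→p2)
  step 3: p0  (read a: p2→p0)
  step 4: p0  (read a: p0→p0)
  step 5: p0  (read a: p0→p0)
  step 6: p0  (read a: p0→p0)
  step 7: p2  (read b: p0→p2)
  step 8: p0  (read a: p2→p0)
  step 9: p2  (read b: p0→p2)

So i = 0, j = 1, giving x = w[0:0] = ε, y = w[0:1] = a, z = w[1:9] = baaaabab.
Check: |xy| = 1 ≤ 5 and |y| = 1 ≥ 1. Reading y takes N from p0 back to p0, so every xyⁱz is accepted.

a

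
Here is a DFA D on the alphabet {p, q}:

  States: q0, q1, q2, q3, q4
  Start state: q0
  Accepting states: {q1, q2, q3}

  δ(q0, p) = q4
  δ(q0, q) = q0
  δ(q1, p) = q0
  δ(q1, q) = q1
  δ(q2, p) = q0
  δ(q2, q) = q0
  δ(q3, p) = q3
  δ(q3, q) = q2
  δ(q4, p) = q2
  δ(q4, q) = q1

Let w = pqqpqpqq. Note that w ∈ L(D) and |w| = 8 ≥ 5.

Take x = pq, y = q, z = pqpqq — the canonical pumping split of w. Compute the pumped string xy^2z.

xy^2z = pq·q·q·pqpqq = pqqqpqpqq.
Reading y = q takes D from q1 back to q1, so after x·y·y the machine is still in q1, and z then leads to the accepting state q1. Hence pqqqpqpqq ∈ L(D).

pqqqpqpqq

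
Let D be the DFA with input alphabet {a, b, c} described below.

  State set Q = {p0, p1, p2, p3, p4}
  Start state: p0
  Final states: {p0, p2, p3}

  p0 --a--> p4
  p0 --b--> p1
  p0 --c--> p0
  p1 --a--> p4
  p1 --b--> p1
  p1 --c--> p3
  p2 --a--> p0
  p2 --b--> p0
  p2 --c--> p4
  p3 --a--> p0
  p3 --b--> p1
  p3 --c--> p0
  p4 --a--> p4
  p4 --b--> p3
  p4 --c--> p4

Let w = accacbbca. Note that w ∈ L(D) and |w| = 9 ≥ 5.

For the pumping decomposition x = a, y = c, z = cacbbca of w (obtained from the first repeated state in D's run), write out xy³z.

xy^3z = a·c·c·c·cacbbca = accccacbbca.
Reading y = c takes D from p4 back to p4, so after x·y·y·y the machine is still in p4, and z then leads to the accepting state p0. Hence accccacbbca ∈ L(D).

accccacbbca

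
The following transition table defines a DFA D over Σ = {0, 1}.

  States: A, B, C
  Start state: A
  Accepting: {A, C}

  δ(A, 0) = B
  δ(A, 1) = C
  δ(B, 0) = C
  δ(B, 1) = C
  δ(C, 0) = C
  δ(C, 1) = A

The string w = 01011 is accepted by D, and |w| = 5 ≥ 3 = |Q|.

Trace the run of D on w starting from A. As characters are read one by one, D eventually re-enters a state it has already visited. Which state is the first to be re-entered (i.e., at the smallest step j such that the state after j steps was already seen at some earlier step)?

Run of D on w = 0 1 0 1 1:
  step 0: A  (start)
  step 1: B  (read 0: A→B)
  step 2: C  (read 1: B→C)
  step 3: C  (read 0: C→C)   ← first repeat (C seen earlier)
  step 4: A  (read 1: C→A)
  step 5: C  (read 1: A→C)

The earliest repeat is at step j = 3: D is in C, which it already visited at step i = 2.
With |Q| = 3, pigeonhole forces a state repeat no later than step 3; the substring read between the first and second visits to that state can be pumped.

C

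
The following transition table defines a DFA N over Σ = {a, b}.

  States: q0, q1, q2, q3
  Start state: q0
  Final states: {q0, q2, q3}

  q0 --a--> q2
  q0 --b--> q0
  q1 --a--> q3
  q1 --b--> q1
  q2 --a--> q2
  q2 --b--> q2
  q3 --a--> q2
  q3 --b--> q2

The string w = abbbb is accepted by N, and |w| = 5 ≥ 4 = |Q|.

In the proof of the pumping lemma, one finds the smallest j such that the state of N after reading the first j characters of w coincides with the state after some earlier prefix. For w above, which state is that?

q2

Run of N on w = a b b b b:
  step 0: q0  (start)
  step 1: q2  (read a: q0→q2)
  step 2: q2  (read b: q2→q2)   ← first repeat (q2 seen earlier)
  step 3: q2  (read b: q2→q2)
  step 4: q2  (read b: q2→q2)
  step 5: q2  (read b: q2→q2)

The earliest repeat is at step j = 2: N is in q2, which it already visited at step i = 1.
Since N has 4 states, any run of length ≥ 4 visits 4+1 states, so by pigeonhole some state repeats within the first 4 steps — that repeat gives the pumpable loop.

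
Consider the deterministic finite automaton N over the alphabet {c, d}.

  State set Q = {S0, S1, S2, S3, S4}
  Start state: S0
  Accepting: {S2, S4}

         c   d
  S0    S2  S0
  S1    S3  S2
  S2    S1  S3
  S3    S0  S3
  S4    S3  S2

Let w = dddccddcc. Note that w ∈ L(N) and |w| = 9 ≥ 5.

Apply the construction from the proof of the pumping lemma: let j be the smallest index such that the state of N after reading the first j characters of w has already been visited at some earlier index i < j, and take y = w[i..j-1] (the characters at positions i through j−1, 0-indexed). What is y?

Run of N on w = d d d c c d d c c:
  step 0: S0  (start)
  step 1: S0  (read d: S0→S0)   ← first repeat (S0 seen earlier)
  step 2: S0  (read d: S0→S0)
  step 3: S0  (read d: S0→S0)
  step 4: S2  (read c: S0→S2)
  step 5: S1  (read c: S2→S1)
  step 6: S2  (read d: S1→S2)
  step 7: S3  (read d: S2→S3)
  step 8: S0  (read c: S3→S0)
  step 9: S2  (read c: S0→S2)

So i = 0, j = 1, giving x = w[0:0] = ε, y = w[0:1] = d, z = w[1:9] = ddccddcc.
Check: |xy| = 1 ≤ 5 and |y| = 1 ≥ 1. Reading y takes N from S0 back to S0, so every xyⁱz is accepted.
The DFA has 5 states, so the proof of the pumping lemma guarantees a repeated state among the first 5+1 visited; the segment between the two visits is the pumpable y.

d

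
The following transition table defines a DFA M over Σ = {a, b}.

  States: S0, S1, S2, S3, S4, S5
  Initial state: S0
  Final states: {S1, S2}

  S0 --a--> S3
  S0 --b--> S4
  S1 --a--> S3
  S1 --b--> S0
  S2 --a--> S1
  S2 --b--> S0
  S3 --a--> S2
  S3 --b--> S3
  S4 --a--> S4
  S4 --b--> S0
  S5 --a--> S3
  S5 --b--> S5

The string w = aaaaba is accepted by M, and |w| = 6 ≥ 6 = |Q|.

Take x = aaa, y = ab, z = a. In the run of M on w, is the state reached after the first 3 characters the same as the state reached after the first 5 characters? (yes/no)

no

Run of M on the first 5 characters of w = a a a a b:
  step 0: S0  (start)
  step 1: S3  (read a: S0→S3)
  step 2: S2  (read a: S3→S2)
  step 3: S1  (read a: S2→S1)
  step 4: S3  (read a: S1→S3)
  step 5: S3  (read b: S3→S3)

After x (step 3): S1. After xy (step 5): S3.
They differ (S1 ≠ S3), so y is not a cycle from the state after x; this split is not the one the pumping-lemma construction produces, and pumping y need not keep the string in L(M).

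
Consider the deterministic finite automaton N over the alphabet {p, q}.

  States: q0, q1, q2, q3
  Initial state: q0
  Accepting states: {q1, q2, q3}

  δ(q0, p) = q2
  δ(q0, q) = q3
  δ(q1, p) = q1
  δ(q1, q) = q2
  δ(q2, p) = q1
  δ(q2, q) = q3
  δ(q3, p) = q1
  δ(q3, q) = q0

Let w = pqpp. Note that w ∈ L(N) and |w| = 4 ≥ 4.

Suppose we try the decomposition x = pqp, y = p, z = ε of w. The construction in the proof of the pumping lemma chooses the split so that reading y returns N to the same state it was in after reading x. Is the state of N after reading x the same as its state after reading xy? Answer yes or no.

Run of N on the first 4 characters of w = p q p p:
  step 0: q0  (start)
  step 1: q2  (read p: q0→q2)
  step 2: q3  (read q: q2→q3)
  step 3: q1  (read p: q3→q1)
  step 4: q1  (read p: q1→q1)

After x (step 3): q1. After xy (step 4): q1.
They match, so y = p drives N around a cycle from q1 back to itself; pumping y any number of times keeps N in q1 before reading z, and xyⁱz ∈ L(N) for every i ≥ 0.

yes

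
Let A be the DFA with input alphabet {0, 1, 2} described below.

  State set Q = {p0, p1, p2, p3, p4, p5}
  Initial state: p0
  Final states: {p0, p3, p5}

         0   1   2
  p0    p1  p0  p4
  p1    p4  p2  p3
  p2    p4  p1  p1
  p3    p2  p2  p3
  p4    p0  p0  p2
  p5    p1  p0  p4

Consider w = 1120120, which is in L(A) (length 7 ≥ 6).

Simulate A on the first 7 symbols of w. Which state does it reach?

p0

Run of A on the first 7 characters of w = 1 1 2 0 1 2 0:
  step 0: p0  (start)
  step 1: p0  (read 1: p0→p0)
  step 2: p0  (read 1: p0→p0)
  step 3: p4  (read 2: p0→p4)
  step 4: p0  (read 0: p4→p0)
  step 5: p0  (read 1: p0→p0)
  step 6: p4  (read 2: p0→p4)
  step 7: p0  (read 0: p4→p0)

After reading 7 characters, A is in state p0.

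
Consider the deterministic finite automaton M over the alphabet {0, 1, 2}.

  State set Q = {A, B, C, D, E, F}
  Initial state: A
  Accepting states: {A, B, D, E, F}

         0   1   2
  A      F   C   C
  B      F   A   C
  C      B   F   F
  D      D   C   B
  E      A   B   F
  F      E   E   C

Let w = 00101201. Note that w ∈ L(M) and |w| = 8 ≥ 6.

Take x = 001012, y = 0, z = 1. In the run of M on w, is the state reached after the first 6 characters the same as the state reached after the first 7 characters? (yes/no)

Run of M on the first 7 characters of w = 0 0 1 0 1 2 0:
  step 0: A  (start)
  step 1: F  (read 0: A→F)
  step 2: E  (read 0: F→E)
  step 3: B  (read 1: E→B)
  step 4: F  (read 0: B→F)
  step 5: E  (read 1: F→E)
  step 6: F  (read 2: E→F)
  step 7: E  (read 0: F→E)

After x (step 6): F. After xy (step 7): E.
They differ (F ≠ E), so y is not a cycle from the state after x; this split is not the one the pumping-lemma construction produces, and pumping y need not keep the string in L(M).

no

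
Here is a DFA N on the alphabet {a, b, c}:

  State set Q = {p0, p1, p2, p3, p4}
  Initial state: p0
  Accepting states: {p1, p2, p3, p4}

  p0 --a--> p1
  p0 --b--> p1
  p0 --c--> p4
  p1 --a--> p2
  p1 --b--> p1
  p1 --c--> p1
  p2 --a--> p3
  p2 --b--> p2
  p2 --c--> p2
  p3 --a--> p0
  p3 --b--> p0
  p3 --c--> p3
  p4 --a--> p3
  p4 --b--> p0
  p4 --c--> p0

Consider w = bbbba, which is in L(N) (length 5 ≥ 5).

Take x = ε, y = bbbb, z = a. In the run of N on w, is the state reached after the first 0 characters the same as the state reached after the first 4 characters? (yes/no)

Run of N on the first 4 characters of w = b b b b:
  step 0: p0  (start)
  step 1: p1  (read b: p0→p1)
  step 2: p1  (read b: p1→p1)
  step 3: p1  (read b: p1→p1)
  step 4: p1  (read b: p1→p1)

After x (step 0): p0. After xy (step 4): p1.
They differ (p0 ≠ p1), so y is not a cycle from the state after x; this split is not the one the pumping-lemma construction produces, and pumping y need not keep the string in L(N).

no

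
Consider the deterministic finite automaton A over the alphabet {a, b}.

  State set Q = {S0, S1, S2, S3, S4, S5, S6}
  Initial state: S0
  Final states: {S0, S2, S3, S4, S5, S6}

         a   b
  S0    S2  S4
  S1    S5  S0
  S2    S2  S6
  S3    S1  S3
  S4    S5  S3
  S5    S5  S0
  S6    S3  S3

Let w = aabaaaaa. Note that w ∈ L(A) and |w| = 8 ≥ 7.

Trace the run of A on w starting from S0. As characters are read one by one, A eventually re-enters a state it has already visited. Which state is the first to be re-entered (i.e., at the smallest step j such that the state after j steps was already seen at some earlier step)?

State sequence: S0 -a-> S2 -a-> S2 -b-> S6 -a-> S3 -a-> S1 -a-> S5 -a-> S5 -a-> S5
First repeat at step 2: S2 was already visited.

The earliest repeat is at step j = 2: A is in S2, which it already visited at step i = 1.
Pumping length from the standard proof: p = 7 (the number of states). The repeated state found above gives |xy| = j ≤ 7 and |y| = j − i ≥ 1.

S2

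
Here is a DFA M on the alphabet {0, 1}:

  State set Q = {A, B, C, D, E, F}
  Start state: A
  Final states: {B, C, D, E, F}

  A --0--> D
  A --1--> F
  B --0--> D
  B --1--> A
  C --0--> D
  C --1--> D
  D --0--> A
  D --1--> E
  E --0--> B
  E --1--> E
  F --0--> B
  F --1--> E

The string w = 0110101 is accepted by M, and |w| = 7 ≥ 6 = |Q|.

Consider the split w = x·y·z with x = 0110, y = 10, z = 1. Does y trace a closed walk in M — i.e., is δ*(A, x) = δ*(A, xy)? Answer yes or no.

State sequence: A -0-> D -1-> E -1-> E -0-> B -1-> A -0-> D

After x (step 4): B. After xy (step 6): D.
They differ (B ≠ D), so y is not a cycle from the state after x; this split is not the one the pumping-lemma construction produces, and pumping y need not keep the string in L(M).

no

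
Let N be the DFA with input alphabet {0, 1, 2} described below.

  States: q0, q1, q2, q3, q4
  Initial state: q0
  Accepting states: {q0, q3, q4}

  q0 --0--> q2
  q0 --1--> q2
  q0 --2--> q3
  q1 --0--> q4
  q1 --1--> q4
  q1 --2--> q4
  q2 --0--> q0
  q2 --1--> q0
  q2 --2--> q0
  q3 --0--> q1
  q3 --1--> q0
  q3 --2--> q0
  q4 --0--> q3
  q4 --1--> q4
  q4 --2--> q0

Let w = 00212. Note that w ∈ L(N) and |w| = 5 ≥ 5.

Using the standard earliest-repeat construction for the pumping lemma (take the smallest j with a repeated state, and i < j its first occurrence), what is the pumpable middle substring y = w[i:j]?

00

Run of N on w = 0 0 2 1 2:
  step 0: q0  (start)
  step 1: q2  (read 0: q0→q2)
  step 2: q0  (read 0: q2→q0)   ← first repeat (q0 seen earlier)
  step 3: q3  (read 2: q0→q3)
  step 4: q0  (read 1: q3→q0)
  step 5: q3  (read 2: q0→q3)

So i = 0, j = 2, giving x = w[0:0] = ε, y = w[0:2] = 00, z = w[2:5] = 212.
Check: |xy| = 2 ≤ 5 and |y| = 2 ≥ 1. Reading y takes N from q0 back to q0, so every xyⁱz is accepted.
The DFA has 5 states, so the proof of the pumping lemma guarantees a repeated state among the first 5+1 visited; the segment between the two visits is the pumpable y.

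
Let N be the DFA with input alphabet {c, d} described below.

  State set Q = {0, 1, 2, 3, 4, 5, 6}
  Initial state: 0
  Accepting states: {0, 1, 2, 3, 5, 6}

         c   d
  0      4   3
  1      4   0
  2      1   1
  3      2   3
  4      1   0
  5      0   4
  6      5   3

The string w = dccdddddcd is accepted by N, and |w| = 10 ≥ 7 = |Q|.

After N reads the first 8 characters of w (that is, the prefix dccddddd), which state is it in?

3

Run of N on the first 8 characters of w = d c c d d d d d:
  step 0: 0  (start)
  step 1: 3  (read d: 0→3)
  step 2: 2  (read c: 3→2)
  step 3: 1  (read c: 2→1)
  step 4: 0  (read d: 1→0)
  step 5: 3  (read d: 0→3)
  step 6: 3  (read d: 3→3)
  step 7: 3  (read d: 3→3)
  step 8: 3  (read d: 3→3)

After reading 8 characters, N is in state 3.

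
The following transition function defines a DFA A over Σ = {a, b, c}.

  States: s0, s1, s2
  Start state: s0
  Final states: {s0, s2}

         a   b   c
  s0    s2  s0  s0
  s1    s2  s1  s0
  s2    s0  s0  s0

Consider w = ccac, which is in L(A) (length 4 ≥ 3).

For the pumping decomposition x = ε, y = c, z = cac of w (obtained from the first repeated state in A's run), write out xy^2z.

xy^2z = ε·c·c·cac = cccac.
Reading y = c takes A from s0 back to s0, so after x·y·y the machine is still in s0, and z then leads to the accepting state s0. Hence cccac ∈ L(A).

cccac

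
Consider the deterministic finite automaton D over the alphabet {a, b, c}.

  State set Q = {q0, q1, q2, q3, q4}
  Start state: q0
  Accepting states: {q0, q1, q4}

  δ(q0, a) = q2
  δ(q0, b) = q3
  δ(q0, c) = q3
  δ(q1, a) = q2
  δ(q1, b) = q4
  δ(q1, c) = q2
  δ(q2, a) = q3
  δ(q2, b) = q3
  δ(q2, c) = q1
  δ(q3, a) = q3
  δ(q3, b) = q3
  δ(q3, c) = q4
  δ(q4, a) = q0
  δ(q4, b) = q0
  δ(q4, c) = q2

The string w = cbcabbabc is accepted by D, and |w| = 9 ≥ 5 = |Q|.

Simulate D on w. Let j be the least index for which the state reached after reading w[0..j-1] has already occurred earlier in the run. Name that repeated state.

State sequence: q0 -c-> q3 -b-> q3 -c-> q4 -a-> q0 -b-> q3 -b-> q3 -a-> q3 -b-> q3 -c-> q4
First repeat at step 2: q3 was already visited.

The earliest repeat is at step j = 2: D is in q3, which it already visited at step i = 1.
The DFA has 5 states, so the proof of the pumping lemma guarantees a repeated state among the first 5+1 visited; the segment between the two visits is the pumpable y.

q3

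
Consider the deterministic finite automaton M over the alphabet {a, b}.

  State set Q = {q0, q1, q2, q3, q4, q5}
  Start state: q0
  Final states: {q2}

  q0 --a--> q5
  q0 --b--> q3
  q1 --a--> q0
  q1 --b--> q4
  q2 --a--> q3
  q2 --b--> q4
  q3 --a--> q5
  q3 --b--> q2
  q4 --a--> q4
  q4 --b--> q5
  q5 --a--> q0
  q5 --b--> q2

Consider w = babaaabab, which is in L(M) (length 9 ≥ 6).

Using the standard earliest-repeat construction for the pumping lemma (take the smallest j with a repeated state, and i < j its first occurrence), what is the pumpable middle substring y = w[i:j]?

Run of M on w = b a b a a a b a b:
  step 0: q0  (start)
  step 1: q3  (read b: q0→q3)
  step 2: q5  (read a: q3→q5)
  step 3: q2  (read b: q5→q2)
  step 4: q3  (read a: q2→q3)   ← first repeat (q3 seen earlier)
  step 5: q5  (read a: q3→q5)
  step 6: q0  (read a: q5→q0)
  step 7: q3  (read b: q0→q3)
  step 8: q5  (read a: q3→q5)
  step 9: q2  (read b: q5→q2)

So i = 1, j = 4, giving x = w[0:1] = b, y = w[1:4] = aba, z = w[4:9] = aabab.
Check: |xy| = 4 ≤ 6 and |y| = 3 ≥ 1. Reading y takes M from q3 back to q3, so every xyⁱz is accepted.

aba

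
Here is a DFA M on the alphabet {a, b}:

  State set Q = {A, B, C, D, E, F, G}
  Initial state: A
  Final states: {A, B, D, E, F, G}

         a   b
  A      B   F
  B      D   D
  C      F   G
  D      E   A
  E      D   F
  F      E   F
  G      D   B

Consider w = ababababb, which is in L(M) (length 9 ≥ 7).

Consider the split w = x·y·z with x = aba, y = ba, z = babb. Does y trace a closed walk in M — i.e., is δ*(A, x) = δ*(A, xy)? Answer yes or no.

yes

State sequence: A -a-> B -b-> D -a-> E -b-> F -a-> E

After x (step 3): E. After xy (step 5): E.
They match, so y = ba drives M around a cycle from E back to itself; pumping y any number of times keeps M in E before reading z, and xyⁱz ∈ L(M) for every i ≥ 0.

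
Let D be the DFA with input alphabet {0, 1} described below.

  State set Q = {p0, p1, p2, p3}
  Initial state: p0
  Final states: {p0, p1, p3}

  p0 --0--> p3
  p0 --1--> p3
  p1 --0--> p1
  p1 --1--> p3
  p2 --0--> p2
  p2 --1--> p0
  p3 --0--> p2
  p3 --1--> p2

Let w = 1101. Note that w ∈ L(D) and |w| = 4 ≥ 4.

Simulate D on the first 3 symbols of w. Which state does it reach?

p2

State sequence: p0 -1-> p3 -1-> p2 -0-> p2

After reading 3 characters, D is in state p2.
(This kind of state-tracing is the core of the pumping-lemma construction: with 4 states, pigeonhole forces a repeat within the first 4 steps.)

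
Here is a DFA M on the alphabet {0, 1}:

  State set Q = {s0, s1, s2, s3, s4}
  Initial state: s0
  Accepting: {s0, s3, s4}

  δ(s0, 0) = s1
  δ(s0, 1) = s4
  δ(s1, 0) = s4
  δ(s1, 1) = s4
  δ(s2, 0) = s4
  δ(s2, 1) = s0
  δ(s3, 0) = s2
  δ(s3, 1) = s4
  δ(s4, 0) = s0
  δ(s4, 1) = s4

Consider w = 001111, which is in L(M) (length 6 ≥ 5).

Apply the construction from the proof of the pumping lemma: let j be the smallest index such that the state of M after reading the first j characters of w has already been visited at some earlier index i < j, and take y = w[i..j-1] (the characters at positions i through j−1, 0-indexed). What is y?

1

State sequence: s0 -0-> s1 -0-> s4 -1-> s4 -1-> s4 -1-> s4 -1-> s4
First repeat at step 3: s4 was already visited.

So i = 2, j = 3, giving x = w[0:2] = 00, y = w[2:3] = 1, z = w[3:6] = 111.
Check: |xy| = 3 ≤ 5 and |y| = 1 ≥ 1. Reading y takes M from s4 back to s4, so every xyⁱz is accepted.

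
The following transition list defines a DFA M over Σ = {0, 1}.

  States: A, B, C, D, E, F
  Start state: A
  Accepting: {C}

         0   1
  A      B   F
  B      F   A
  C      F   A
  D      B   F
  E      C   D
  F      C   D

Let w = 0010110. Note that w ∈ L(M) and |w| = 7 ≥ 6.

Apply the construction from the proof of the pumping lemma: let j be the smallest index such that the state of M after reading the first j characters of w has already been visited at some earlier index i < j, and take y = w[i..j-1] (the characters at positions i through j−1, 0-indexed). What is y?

State sequence: A -0-> B -0-> F -1-> D -0-> B -1-> A -1-> F -0-> C
First repeat at step 4: B was already visited.

So i = 1, j = 4, giving x = w[0:1] = 0, y = w[1:4] = 010, z = w[4:7] = 110.
Check: |xy| = 4 ≤ 6 and |y| = 3 ≥ 1. Reading y takes M from B back to B, so every xyⁱz is accepted.
The DFA has 6 states, so the proof of the pumping lemma guarantees a repeated state among the first 6+1 visited; the segment between the two visits is the pumpable y.

010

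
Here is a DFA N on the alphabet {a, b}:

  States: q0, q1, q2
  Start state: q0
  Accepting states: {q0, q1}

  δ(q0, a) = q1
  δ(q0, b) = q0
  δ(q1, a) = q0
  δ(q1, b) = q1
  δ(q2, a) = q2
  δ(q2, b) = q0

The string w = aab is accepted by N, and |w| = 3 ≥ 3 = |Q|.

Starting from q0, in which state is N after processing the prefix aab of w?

State sequence: q0 -a-> q1 -a-> q0 -b-> q0

After reading 3 characters, N is in state q0.
(This kind of state-tracing is the core of the pumping-lemma construction: with 3 states, pigeonhole forces a repeat within the first 3 steps.)

q0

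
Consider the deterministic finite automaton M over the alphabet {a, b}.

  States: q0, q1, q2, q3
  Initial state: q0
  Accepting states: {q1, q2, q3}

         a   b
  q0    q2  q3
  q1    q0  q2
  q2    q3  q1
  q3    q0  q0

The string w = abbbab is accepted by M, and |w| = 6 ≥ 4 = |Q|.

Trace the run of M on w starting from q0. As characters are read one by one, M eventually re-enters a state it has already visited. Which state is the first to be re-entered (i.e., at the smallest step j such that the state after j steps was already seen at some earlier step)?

q2

State sequence: q0 -a-> q2 -b-> q1 -b-> q2 -b-> q1 -a-> q0 -b-> q3
First repeat at step 3: q2 was already visited.

The earliest repeat is at step j = 3: M is in q2, which it already visited at step i = 1.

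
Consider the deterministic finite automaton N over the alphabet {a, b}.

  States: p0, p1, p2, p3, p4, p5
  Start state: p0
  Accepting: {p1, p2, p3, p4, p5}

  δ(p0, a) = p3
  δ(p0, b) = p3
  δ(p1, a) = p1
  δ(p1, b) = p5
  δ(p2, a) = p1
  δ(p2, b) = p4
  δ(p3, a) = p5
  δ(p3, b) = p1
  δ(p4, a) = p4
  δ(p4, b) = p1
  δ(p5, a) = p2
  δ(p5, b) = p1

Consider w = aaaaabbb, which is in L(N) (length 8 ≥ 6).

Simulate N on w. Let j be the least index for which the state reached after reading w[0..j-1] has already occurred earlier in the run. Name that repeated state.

State sequence: p0 -a-> p3 -a-> p5 -a-> p2 -a-> p1 -a-> p1 -b-> p5 -b-> p1 -b-> p5
First repeat at step 5: p1 was already visited.

The earliest repeat is at step j = 5: N is in p1, which it already visited at step i = 4.
Pumping length from the standard proof: p = 6 (the number of states). The repeated state found above gives |xy| = j ≤ 6 and |y| = j − i ≥ 1.

p1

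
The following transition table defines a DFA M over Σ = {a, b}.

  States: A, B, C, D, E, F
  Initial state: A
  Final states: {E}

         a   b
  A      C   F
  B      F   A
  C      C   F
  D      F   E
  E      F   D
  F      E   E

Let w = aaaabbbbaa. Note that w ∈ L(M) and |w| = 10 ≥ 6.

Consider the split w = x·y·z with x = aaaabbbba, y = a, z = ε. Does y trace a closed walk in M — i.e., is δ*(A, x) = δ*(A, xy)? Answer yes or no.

no

State sequence: A -a-> C -a-> C -a-> C -a-> C -b-> F -b-> E -b-> D -b-> E -a-> F -a-> E

After x (step 9): F. After xy (step 10): E.
They differ (F ≠ E), so y is not a cycle from the state after x; this split is not the one the pumping-lemma construction produces, and pumping y need not keep the string in L(M).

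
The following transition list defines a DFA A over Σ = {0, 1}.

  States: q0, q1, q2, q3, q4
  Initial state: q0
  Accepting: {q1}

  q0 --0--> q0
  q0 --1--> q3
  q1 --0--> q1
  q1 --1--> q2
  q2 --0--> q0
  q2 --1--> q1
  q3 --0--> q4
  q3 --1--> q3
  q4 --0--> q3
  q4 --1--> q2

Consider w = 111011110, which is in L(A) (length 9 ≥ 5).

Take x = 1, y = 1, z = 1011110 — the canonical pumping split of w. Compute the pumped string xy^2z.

1111011110

xy^2z = 1·1·1·1011110 = 1111011110.
Reading y = 1 takes A from q3 back to q3, so after x·y·y the machine is still in q3, and z then leads to the accepting state q1. Hence 1111011110 ∈ L(A).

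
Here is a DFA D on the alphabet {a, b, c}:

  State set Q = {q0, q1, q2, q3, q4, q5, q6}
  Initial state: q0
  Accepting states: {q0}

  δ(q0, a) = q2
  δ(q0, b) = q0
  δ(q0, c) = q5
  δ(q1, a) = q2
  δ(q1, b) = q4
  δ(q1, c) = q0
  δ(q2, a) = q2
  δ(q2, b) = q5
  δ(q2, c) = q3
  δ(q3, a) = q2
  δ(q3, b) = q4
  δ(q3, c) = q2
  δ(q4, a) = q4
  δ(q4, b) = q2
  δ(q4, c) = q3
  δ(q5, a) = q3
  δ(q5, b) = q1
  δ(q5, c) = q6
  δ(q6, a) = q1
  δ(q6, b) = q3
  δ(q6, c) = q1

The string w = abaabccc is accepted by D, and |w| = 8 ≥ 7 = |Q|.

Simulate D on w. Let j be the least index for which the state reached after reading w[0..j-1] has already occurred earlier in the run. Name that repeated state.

q2

Run of D on w = a b a a b c c c:
  step 0: q0  (start)
  step 1: q2  (read a: q0→q2)
  step 2: q5  (read b: q2→q5)
  step 3: q3  (read a: q5→q3)
  step 4: q2  (read a: q3→q2)   ← first repeat (q2 seen earlier)
  step 5: q5  (read b: q2→q5)
  step 6: q6  (read c: q5→q6)
  step 7: q1  (read c: q6→q1)
  step 8: q0  (read c: q1→q0)

The earliest repeat is at step j = 4: D is in q2, which it already visited at step i = 1.
The DFA has 7 states, so the proof of the pumping lemma guarantees a repeated state among the first 7+1 visited; the segment between the two visits is the pumpable y.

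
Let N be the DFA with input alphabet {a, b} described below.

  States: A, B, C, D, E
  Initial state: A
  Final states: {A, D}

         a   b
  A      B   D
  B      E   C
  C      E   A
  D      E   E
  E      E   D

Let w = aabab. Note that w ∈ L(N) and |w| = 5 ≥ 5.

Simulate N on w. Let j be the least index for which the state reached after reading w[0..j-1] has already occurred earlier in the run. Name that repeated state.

Run of N on w = a a b a b:
  step 0: A  (start)
  step 1: B  (read a: A→B)
  step 2: E  (read a: B→E)
  step 3: D  (read b: E→D)
  step 4: E  (read a: D→E)   ← first repeat (E seen earlier)
  step 5: D  (read b: E→D)

The earliest repeat is at step j = 4: N is in E, which it already visited at step i = 2.
The DFA has 5 states, so the proof of the pumping lemma guarantees a repeated state among the first 5+1 visited; the segment between the two visits is the pumpable y.

E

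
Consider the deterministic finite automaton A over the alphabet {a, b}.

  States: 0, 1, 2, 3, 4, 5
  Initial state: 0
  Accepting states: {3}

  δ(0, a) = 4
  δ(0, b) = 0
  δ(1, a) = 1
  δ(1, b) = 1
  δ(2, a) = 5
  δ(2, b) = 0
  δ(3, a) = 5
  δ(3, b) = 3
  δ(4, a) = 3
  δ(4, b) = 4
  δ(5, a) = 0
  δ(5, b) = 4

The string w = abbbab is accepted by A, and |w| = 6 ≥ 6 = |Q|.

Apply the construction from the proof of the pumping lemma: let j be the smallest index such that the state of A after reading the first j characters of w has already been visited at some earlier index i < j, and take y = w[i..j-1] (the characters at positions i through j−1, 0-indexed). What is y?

Run of A on w = a b b b a b:
  step 0: 0  (start)
  step 1: 4  (read a: 0→4)
  step 2: 4  (read b: 4→4)   ← first repeat (4 seen earlier)
  step 3: 4  (read b: 4→4)
  step 4: 4  (read b: 4→4)
  step 5: 3  (read a: 4→3)
  step 6: 3  (read b: 3→3)

So i = 1, j = 2, giving x = w[0:1] = a, y = w[1:2] = b, z = w[2:6] = bbab.
Check: |xy| = 2 ≤ 6 and |y| = 1 ≥ 1. Reading y takes A from 4 back to 4, so every xyⁱz is accepted.
Since A has 6 states, any run of length ≥ 6 visits 6+1 states, so by pigeonhole some state repeats within the first 6 steps — that repeat gives the pumpable loop.

b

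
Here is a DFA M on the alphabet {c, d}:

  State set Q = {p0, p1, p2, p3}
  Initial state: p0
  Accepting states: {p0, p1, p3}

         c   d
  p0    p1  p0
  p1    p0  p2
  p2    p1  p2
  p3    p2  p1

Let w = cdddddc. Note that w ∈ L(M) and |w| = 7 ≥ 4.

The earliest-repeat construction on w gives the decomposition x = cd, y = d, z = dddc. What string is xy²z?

cddddddc

xy^2z = cd·d·d·dddc = cddddddc.
Reading y = d takes M from p2 back to p2, so after x·y·y the machine is still in p2, and z then leads to the accepting state p1. Hence cddddddc ∈ L(M).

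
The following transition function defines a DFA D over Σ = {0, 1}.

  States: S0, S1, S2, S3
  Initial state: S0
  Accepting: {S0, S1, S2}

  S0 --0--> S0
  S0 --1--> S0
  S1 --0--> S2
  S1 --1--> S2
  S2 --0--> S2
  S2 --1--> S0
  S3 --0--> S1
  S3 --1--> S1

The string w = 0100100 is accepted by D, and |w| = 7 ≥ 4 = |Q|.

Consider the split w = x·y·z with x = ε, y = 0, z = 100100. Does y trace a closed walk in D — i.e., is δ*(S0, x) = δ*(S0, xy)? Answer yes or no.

yes

Run of D on the first 1 characters of w = 0:
  step 0: S0  (start)
  step 1: S0  (read 0: S0→S0)

After x (step 0): S0. After xy (step 1): S0.
They match, so y = 0 drives D around a cycle from S0 back to itself; pumping y any number of times keeps D in S0 before reading z, and xyⁱz ∈ L(D) for every i ≥ 0.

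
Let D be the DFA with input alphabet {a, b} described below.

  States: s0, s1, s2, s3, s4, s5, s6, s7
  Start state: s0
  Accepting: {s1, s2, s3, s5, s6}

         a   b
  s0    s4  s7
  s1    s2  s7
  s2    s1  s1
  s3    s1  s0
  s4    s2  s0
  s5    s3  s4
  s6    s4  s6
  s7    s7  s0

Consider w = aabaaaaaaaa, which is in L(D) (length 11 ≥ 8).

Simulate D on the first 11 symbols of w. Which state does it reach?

Run of D on the first 11 characters of w = a a b a a a a a a a a:
  step 0: s0  (start)
  step 1: s4  (read a: s0→s4)
  step 2: s2  (read a: s4→s2)
  step 3: s1  (read b: s2→s1)
  step 4: s2  (read a: s1→s2)
  step 5: s1  (read a: s2→s1)
  step 6: s2  (read a: s1→s2)
  step 7: s1  (read a: s2→s1)
  step 8: s2  (read a: s1→s2)
  step 9: s1  (read a: s2→s1)
  step 10: s2  (read a: s1→s2)
  step 11: s1  (read a: s2→s1)

After reading 11 characters, D is in state s1.
(This kind of state-tracing is the core of the pumping-lemma construction: with 8 states, pigeonhole forces a repeat within the first 8 steps.)

s1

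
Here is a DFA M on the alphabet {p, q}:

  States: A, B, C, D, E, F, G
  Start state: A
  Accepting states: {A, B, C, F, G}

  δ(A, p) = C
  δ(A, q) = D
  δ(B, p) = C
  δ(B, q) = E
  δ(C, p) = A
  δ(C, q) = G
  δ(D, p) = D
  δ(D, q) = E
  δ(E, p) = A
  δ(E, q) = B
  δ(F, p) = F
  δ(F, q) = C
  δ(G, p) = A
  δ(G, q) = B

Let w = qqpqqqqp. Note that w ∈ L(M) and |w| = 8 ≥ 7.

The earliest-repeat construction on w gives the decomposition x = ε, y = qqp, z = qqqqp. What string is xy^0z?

xy⁰z = xz = ε·qqqqp = qqqqp.
Reading y = qqp takes M from A back to A, so after x the machine is still in A, and z then leads to the accepting state A. Hence qqqqp ∈ L(M).

qqqqp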